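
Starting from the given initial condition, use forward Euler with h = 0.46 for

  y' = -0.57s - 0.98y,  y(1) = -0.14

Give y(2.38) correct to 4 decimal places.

Euler: y_{n+1} = y_n + h·f(s_n, y_n).
s=1.000000, y=-0.140000: f=-0.432800 → y ← -0.140000 + 0.46·(-0.432800) = -0.339088
s=1.460000, y=-0.339088: f=-0.499894 → y ← -0.339088 + 0.46·(-0.499894) = -0.569039
s=1.920000, y=-0.569039: f=-0.536742 → y ← -0.569039 + 0.46·(-0.536742) = -0.815940
y(2.38) ≈ -0.8159

-0.8159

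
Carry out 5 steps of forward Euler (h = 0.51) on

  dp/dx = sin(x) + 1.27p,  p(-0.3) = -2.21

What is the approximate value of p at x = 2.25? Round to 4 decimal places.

Euler: p_{n+1} = p_n + h·f(x_n, p_n).
x=-0.300000, p=-2.210000: f=-3.102220 → p ← -2.210000 + 0.51·(-3.102220) = -3.792132
x=0.210000, p=-3.792132: f=-4.607548 → p ← -3.792132 + 0.51·(-4.607548) = -6.141982
x=0.720000, p=-6.141982: f=-7.140932 → p ← -6.141982 + 0.51·(-7.140932) = -9.783857
x=1.230000, p=-9.783857: f=-11.483010 → p ← -9.783857 + 0.51·(-11.483010) = -15.640192
x=1.740000, p=-15.640192: f=-18.877325 → p ← -15.640192 + 0.51·(-18.877325) = -25.267628
p(2.25) ≈ -25.2676

-25.2676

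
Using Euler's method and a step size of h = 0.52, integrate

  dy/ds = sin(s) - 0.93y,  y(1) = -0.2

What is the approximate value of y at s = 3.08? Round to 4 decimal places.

0.7097

Euler: y_{n+1} = y_n + h·f(s_n, y_n).
s=1.000000, y=-0.200000: f=1.027471 → y ← -0.200000 + 0.52·1.027471 = 0.334285
s=1.520000, y=0.334285: f=0.687825 → y ← 0.334285 + 0.52·0.687825 = 0.691954
s=2.040000, y=0.691954: f=0.248411 → y ← 0.691954 + 0.52·0.248411 = 0.821128
s=2.560000, y=0.821128: f=-0.214294 → y ← 0.821128 + 0.52·(-0.214294) = 0.709695
y(3.08) ≈ 0.7097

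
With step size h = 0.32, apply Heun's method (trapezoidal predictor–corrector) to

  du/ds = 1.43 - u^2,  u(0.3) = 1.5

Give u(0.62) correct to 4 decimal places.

1.3525

Heun: k1 = f(s_n, u_n); k2 = f(s_n + h, u_n + h·k1); u_{n+1} = u_n + (h/2)·(k1 + k2).
s=0.300000, u=1.500000:
  k1 = f(0.300000, 1.500000) = -0.820000
  k2 = f(0.620000, 1.237600) = -0.101654
  u ← 1.500000 + (0.32/2)·(-0.820000 + (-0.101654)) = 1.352535
u(0.62) ≈ 1.3525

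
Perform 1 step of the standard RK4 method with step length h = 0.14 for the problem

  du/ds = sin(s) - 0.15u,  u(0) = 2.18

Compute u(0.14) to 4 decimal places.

RK4: k1 = f(s_n, u_n); k2 = f(s_n + h/2, u_n + (h/2)·k1); k3 = f(s_n + h/2, u_n + (h/2)·k2); k4 = f(s_n + h, u_n + h·k3); u_{n+1} = u_n + (h/6)·(k1 + 2k2 + 2k3 + k4).
s=0.000000, u=2.180000:
  k1 = f(0.000000, 2.180000) = -0.327000
  k2 = f(0.070000, 2.157110) = -0.253624
  k3 = f(0.070000, 2.162246) = -0.254394
  k4 = f(0.140000, 2.144385) = -0.182115
  u ← 2.180000 + (0.14/6)·(k1 + 2k2 + 2k3 + k4) = 2.144413
u(0.14) ≈ 2.1444

2.1444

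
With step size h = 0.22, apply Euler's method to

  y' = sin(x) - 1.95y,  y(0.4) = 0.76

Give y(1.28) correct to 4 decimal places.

0.4239

Euler: y_{n+1} = y_n + h·f(x_n, y_n).
x=0.400000, y=0.760000: f=-1.092582 → y ← 0.760000 + 0.22·(-1.092582) = 0.519632
x=0.620000, y=0.519632: f=-0.432247 → y ← 0.519632 + 0.22·(-0.432247) = 0.424538
x=0.840000, y=0.424538: f=-0.083205 → y ← 0.424538 + 0.22·(-0.083205) = 0.406232
x=1.060000, y=0.406232: f=0.080202 → y ← 0.406232 + 0.22·0.080202 = 0.423877
y(1.28) ≈ 0.4239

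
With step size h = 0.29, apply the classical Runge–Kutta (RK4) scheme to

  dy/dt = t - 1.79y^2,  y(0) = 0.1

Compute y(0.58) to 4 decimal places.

0.2435

RK4: k1 = f(t_n, y_n); k2 = f(t_n + h/2, y_n + (h/2)·k1); k3 = f(t_n + h/2, y_n + (h/2)·k2); k4 = f(t_n + h, y_n + h·k3); y_{n+1} = y_n + (h/6)·(k1 + 2k2 + 2k3 + k4).
t=0.000000, y=0.100000:
  k1 = f(0.000000, 0.100000) = -0.017900
  k2 = f(0.145000, 0.097405) = 0.128017
  k3 = f(0.145000, 0.118562) = 0.119838
  k4 = f(0.290000, 0.134753) = 0.257497
  y ← 0.100000 + (0.29/6)·(k1 + 2k2 + 2k3 + k4) = 0.135540
t=0.290000, y=0.135540:
  k1 = f(0.290000, 0.135540) = 0.257116
  k2 = f(0.435000, 0.172822) = 0.381538
  k3 = f(0.435000, 0.190863) = 0.369793
  k4 = f(0.580000, 0.242780) = 0.474494
  y ← 0.135540 + (0.29/6)·(k1 + 2k2 + 2k3 + k4) = 0.243530
y(0.58) ≈ 0.2435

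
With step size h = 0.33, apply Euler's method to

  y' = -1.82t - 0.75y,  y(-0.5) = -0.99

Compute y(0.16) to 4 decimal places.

-0.2325

Euler: y_{n+1} = y_n + h·f(t_n, y_n).
t=-0.500000, y=-0.990000: f=1.652500 → y ← -0.990000 + 0.33·1.652500 = -0.444675
t=-0.170000, y=-0.444675: f=0.642906 → y ← -0.444675 + 0.33·0.642906 = -0.232516
y(0.16) ≈ -0.2325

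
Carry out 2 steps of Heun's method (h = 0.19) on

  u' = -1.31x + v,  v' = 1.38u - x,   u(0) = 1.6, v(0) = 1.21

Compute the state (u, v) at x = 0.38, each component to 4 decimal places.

2.1296, 2.1062

Heun on (u,v): k1 = f(x_n, state_n); k2 = f(x_n + h, state_n + h·k1); state_{n+1} = state_n + (h/2)·(k1 + k2).
0.000000: (1.600000, 1.210000)
  k1 = (1.210000, 2.208000)
  predictor → (1.829900, 1.629520)
  k2 = (1.380620, 2.335262)
  → (1.846109, 1.641610)
0.190000: (1.846109, 1.641610)
  k1 = (1.392710, 2.357630)
  predictor → (2.110724, 2.089560)
  k2 = (1.591760, 2.532799)
  → (2.129634, 2.106201)
(u(0.38), v(0.38)) ≈ (2.1296, 2.1062)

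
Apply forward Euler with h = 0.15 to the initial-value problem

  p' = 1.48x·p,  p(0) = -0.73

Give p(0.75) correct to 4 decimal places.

Euler: p_{n+1} = p_n + h·f(x_n, p_n).
x=0.000000, p=-0.730000: f=0.000000 → p ← -0.730000 + 0.15·0.000000 = -0.730000
x=0.150000, p=-0.730000: f=-0.162060 → p ← -0.730000 + 0.15·(-0.162060) = -0.754309
x=0.300000, p=-0.754309: f=-0.334913 → p ← -0.754309 + 0.15·(-0.334913) = -0.804546
x=0.450000, p=-0.804546: f=-0.535828 → p ← -0.804546 + 0.15·(-0.535828) = -0.884920
x=0.600000, p=-0.884920: f=-0.785809 → p ← -0.884920 + 0.15·(-0.785809) = -1.002791
p(0.75) ≈ -1.0028

-1.0028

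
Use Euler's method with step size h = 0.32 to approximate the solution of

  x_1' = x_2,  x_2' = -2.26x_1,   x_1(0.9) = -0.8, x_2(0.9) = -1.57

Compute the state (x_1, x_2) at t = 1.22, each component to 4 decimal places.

-1.3024, -0.9914

Euler on (x_1,x_2): x_1_{n+1} = x_1_n + h·x_1', x_2_{n+1} = x_2_n + h·x_2'.
0.900000: (-0.800000, -1.570000); f=(-1.570000, 1.808000) → (-1.302400, -0.991440)
(x_1(1.22), x_2(1.22)) ≈ (-1.3024, -0.9914)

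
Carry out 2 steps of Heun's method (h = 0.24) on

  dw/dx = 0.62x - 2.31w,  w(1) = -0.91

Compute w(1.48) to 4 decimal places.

-0.1004

Heun: k1 = f(x_n, w_n); k2 = f(x_n + h, w_n + h·k1); w_{n+1} = w_n + (h/2)·(k1 + k2).
x=1.000000, w=-0.910000:
  k1 = f(1.000000, -0.910000) = 2.722100
  k2 = f(1.240000, -0.256696) = 1.361768
  w ← -0.910000 + (0.24/2)·(2.722100 + 1.361768) = -0.419936
x=1.240000, w=-0.419936:
  k1 = f(1.240000, -0.419936) = 1.738852
  k2 = f(1.480000, -0.002611) = 0.923632
  w ← -0.419936 + (0.24/2)·(1.738852 + 0.923632) = -0.100438
w(1.48) ≈ -0.1004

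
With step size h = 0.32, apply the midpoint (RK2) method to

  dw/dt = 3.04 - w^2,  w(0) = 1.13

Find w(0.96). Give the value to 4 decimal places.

Midpoint: k1 = f(t_n, w_n); k2 = f(t_n + h/2, w_n + (h/2)·k1); w_{n+1} = w_n + h·k2.
t=0.000000, w=1.130000:
  k1 = f(0.000000, 1.130000) = 1.763100
  k2 = f(0.160000, 1.412096) = 1.045985
  w ← 1.130000 + 0.32·1.045985 = 1.464715
t=0.320000, w=1.464715:
  k1 = f(0.320000, 1.464715) = 0.894609
  k2 = f(0.480000, 1.607853) = 0.454810
  w ← 1.464715 + 0.32·0.454810 = 1.610254
t=0.640000, w=1.610254:
  k1 = f(0.640000, 1.610254) = 0.447081
  k2 = f(0.800000, 1.681787) = 0.211592
  w ← 1.610254 + 0.32·0.211592 = 1.677964
w(0.96) ≈ 1.6780

1.6780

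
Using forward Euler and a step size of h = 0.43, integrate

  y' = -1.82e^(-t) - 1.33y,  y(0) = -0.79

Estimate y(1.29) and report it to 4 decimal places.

Euler: y_{n+1} = y_n + h·f(t_n, y_n).
t=0.000000, y=-0.790000: f=-0.769300 → y ← -0.790000 + 0.43·(-0.769300) = -1.120799
t=0.430000, y=-1.120799: f=0.306736 → y ← -1.120799 + 0.43·0.306736 = -0.988902
t=0.860000, y=-0.988902: f=0.545085 → y ← -0.988902 + 0.43·0.545085 = -0.754516
y(1.29) ≈ -0.7545

-0.7545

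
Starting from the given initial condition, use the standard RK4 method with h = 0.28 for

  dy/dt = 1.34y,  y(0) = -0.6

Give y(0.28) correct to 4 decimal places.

-0.8731

RK4: k1 = f(t_n, y_n); k2 = f(t_n + h/2, y_n + (h/2)·k1); k3 = f(t_n + h/2, y_n + (h/2)·k2); k4 = f(t_n + h, y_n + h·k3); y_{n+1} = y_n + (h/6)·(k1 + 2k2 + 2k3 + k4).
t=0.000000, y=-0.600000:
  k1 = f(0.000000, -0.600000) = -0.804000
  k2 = f(0.140000, -0.712560) = -0.954830
  k3 = f(0.140000, -0.733676) = -0.983126
  k4 = f(0.280000, -0.875275) = -1.172869
  y ← -0.600000 + (0.28/6)·(k1 + 2k2 + 2k3 + k4) = -0.873130
y(0.28) ≈ -0.8731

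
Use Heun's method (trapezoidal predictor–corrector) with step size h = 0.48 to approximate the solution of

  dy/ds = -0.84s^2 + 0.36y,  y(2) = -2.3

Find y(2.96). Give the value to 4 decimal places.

-9.0611

Heun: k1 = f(s_n, y_n); k2 = f(s_n + h, y_n + h·k1); y_{n+1} = y_n + (h/2)·(k1 + k2).
s=2.000000, y=-2.300000:
  k1 = f(2.000000, -2.300000) = -4.188000
  k2 = f(2.480000, -4.310240) = -6.718022
  y ← -2.300000 + (0.48/2)·(-4.188000 + (-6.718022)) = -4.917445
s=2.480000, y=-4.917445:
  k1 = f(2.480000, -4.917445) = -6.936616
  k2 = f(2.960000, -8.247021) = -10.328672
  y ← -4.917445 + (0.48/2)·(-6.936616 + (-10.328672)) = -9.061114
y(2.96) ≈ -9.0611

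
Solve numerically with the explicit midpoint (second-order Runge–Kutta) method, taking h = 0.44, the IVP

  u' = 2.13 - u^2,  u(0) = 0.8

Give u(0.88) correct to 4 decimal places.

1.3234

Midpoint: k1 = f(t_n, u_n); k2 = f(t_n + h/2, u_n + (h/2)·k1); u_{n+1} = u_n + h·k2.
t=0.000000, u=0.800000:
  k1 = f(0.000000, 0.800000) = 1.490000
  k2 = f(0.220000, 1.127800) = 0.858067
  u ← 0.800000 + 0.44·0.858067 = 1.177550
t=0.440000, u=1.177550:
  k1 = f(0.440000, 1.177550) = 0.743377
  k2 = f(0.660000, 1.341093) = 0.331471
  u ← 1.177550 + 0.44·0.331471 = 1.323397
u(0.88) ≈ 1.3234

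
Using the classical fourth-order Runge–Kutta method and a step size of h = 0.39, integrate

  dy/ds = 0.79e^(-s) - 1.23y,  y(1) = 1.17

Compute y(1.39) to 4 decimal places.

RK4: k1 = f(s_n, y_n); k2 = f(s_n + h/2, y_n + (h/2)·k1); k3 = f(s_n + h/2, y_n + (h/2)·k2); k4 = f(s_n + h, y_n + h·k3); y_{n+1} = y_n + (h/6)·(k1 + 2k2 + 2k3 + k4).
s=1.000000, y=1.170000:
  k1 = f(1.000000, 1.170000) = -1.148475
  k2 = f(1.195000, 0.946047) = -0.924502
  k3 = f(1.195000, 0.989722) = -0.978222
  k4 = f(1.390000, 0.788493) = -0.773077
  y ← 1.170000 + (0.39/6)·(k1 + 2k2 + 2k3 + k4) = 0.797745
y(1.39) ≈ 0.7977

0.7977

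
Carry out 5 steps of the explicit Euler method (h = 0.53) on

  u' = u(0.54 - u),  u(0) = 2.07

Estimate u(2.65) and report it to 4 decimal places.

0.4877

Euler: u_{n+1} = u_n + h·f(s_n, u_n).
s=0.000000, u=2.070000: f=-3.167100 → u ← 2.070000 + 0.53·(-3.167100) = 0.391437
s=0.530000, u=0.391437: f=0.058153 → u ← 0.391437 + 0.53·0.058153 = 0.422258
s=1.060000, u=0.422258: f=0.049717 → u ← 0.422258 + 0.53·0.049717 = 0.448608
s=1.590000, u=0.448608: f=0.040999 → u ← 0.448608 + 0.53·0.040999 = 0.470338
s=2.120000, u=0.470338: f=0.032765 → u ← 0.470338 + 0.53·0.032765 = 0.487703
u(2.65) ≈ 0.4877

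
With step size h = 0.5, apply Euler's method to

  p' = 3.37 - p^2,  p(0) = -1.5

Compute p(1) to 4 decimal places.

Euler: p_{n+1} = p_n + h·f(s_n, p_n).
s=0.000000, p=-1.500000: f=1.120000 → p ← -1.500000 + 0.5·1.120000 = -0.940000
s=0.500000, p=-0.940000: f=2.486400 → p ← -0.940000 + 0.5·2.486400 = 0.303200
p(1) ≈ 0.3032

0.3032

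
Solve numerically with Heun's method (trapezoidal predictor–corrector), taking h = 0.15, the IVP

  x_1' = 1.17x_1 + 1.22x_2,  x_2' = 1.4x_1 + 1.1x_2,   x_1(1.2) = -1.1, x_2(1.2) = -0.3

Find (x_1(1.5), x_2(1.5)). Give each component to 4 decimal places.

-1.8234, -1.0972

Heun on (x_1,x_2): k1 = f(t_n, state_n); k2 = f(t_n + h, state_n + h·k1); state_{n+1} = state_n + (h/2)·(k1 + k2).
1.200000: (-1.100000, -0.300000)
  k1 = (-1.653000, -1.870000)
  predictor → (-1.347950, -0.580500)
  k2 = (-2.285311, -2.525680)
  → (-1.395373, -0.629676)
1.350000: (-1.395373, -0.629676)
  k1 = (-2.400792, -2.646166)
  predictor → (-1.755492, -1.026601)
  k2 = (-3.306379, -3.586950)
  → (-1.823411, -1.097160)
(x_1(1.5), x_2(1.5)) ≈ (-1.8234, -1.0972)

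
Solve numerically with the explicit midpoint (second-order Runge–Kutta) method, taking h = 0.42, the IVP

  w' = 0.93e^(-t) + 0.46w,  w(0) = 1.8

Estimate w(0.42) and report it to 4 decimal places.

Midpoint: k1 = f(t_n, w_n); k2 = f(t_n + h/2, w_n + (h/2)·k1); w_{n+1} = w_n + h·k2.
t=0.000000, w=1.800000:
  k1 = f(0.000000, 1.800000) = 1.758000
  k2 = f(0.210000, 2.169180) = 1.751666
  w ← 1.800000 + 0.42·1.751666 = 2.535700
w(0.42) ≈ 2.5357

2.5357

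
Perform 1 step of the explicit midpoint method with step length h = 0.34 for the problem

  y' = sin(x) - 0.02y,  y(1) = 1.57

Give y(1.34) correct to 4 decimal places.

Midpoint: k1 = f(x_n, y_n); k2 = f(x_n + h/2, y_n + (h/2)·k1); y_{n+1} = y_n + h·k2.
x=1.000000, y=1.570000:
  k1 = f(1.000000, 1.570000) = 0.810071
  k2 = f(1.170000, 1.707712) = 0.886596
  y ← 1.570000 + 0.34·0.886596 = 1.871443
y(1.34) ≈ 1.8714

1.8714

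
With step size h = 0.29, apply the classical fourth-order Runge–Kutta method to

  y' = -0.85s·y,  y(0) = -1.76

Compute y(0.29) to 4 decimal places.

RK4: k1 = f(s_n, y_n); k2 = f(s_n + h/2, y_n + (h/2)·k1); k3 = f(s_n + h/2, y_n + (h/2)·k2); k4 = f(s_n + h, y_n + h·k3); y_{n+1} = y_n + (h/6)·(k1 + 2k2 + 2k3 + k4).
s=0.000000, y=-1.760000:
  k1 = f(0.000000, -1.760000) = 0.000000
  k2 = f(0.145000, -1.760000) = 0.216920
  k3 = f(0.145000, -1.728547) = 0.213043
  k4 = f(0.290000, -1.698217) = 0.418611
  y ← -1.760000 + (0.29/6)·(k1 + 2k2 + 2k3 + k4) = -1.698204
y(0.29) ≈ -1.6982

-1.6982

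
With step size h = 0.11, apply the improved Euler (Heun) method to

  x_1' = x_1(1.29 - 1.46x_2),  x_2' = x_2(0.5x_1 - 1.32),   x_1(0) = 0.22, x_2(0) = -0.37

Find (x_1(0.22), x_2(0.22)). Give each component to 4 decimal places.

Heun on (x_1,x_2): k1 = f(s_n, state_n); k2 = f(s_n + h, state_n + h·k1); state_{n+1} = state_n + (h/2)·(k1 + k2).
0.000000: (0.220000, -0.370000)
  k1 = (0.402644, 0.447700)
  predictor → (0.264291, -0.320753)
  k2 = (0.464702, 0.381008)
  → (0.267704, -0.324421)
0.110000: (0.267704, -0.324421)
  k1 = (0.472138, 0.384811)
  predictor → (0.319639, -0.282092)
  k2 = (0.543979, 0.327277)
  → (0.323590, -0.285256)
(x_1(0.22), x_2(0.22)) ≈ (0.3236, -0.2853)

0.3236, -0.2853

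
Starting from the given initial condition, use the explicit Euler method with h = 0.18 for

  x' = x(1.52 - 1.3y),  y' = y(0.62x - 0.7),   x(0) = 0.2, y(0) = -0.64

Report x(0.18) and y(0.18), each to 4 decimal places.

Euler on (x,y): x_{n+1} = x_n + h·x', y_{n+1} = y_n + h·y'.
0.000000: (0.200000, -0.640000); f=(0.470400, 0.368640) → (0.284672, -0.573645)
(x(0.18), y(0.18)) ≈ (0.2847, -0.5736)

0.2847, -0.5736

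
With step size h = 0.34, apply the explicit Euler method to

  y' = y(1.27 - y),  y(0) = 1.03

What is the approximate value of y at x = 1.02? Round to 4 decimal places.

Euler: y_{n+1} = y_n + h·f(x_n, y_n).
x=0.000000, y=1.030000: f=0.247200 → y ← 1.030000 + 0.34·0.247200 = 1.114048
x=0.340000, y=1.114048: f=0.173738 → y ← 1.114048 + 0.34·0.173738 = 1.173119
x=0.680000, y=1.173119: f=0.113653 → y ← 1.173119 + 0.34·0.113653 = 1.211761
y(1.02) ≈ 1.2118

1.2118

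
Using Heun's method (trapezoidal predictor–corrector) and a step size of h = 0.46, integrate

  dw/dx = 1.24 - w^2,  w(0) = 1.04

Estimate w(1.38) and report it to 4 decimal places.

1.1044

Heun: k1 = f(x_n, w_n); k2 = f(x_n + h, w_n + h·k1); w_{n+1} = w_n + (h/2)·(k1 + k2).
x=0.000000, w=1.040000:
  k1 = f(0.000000, 1.040000) = 0.158400
  k2 = f(0.460000, 1.112864) = 0.001534
  w ← 1.040000 + (0.46/2)·(0.158400 + 0.001534) = 1.076785
x=0.460000, w=1.076785:
  k1 = f(0.460000, 1.076785) = 0.080535
  k2 = f(0.920000, 1.113831) = -0.000619
  w ← 1.076785 + (0.46/2)·(0.080535 + (-0.000619)) = 1.095165
x=0.920000, w=1.095165:
  k1 = f(0.920000, 1.095165) = 0.040613
  k2 = f(1.380000, 1.113847) = -0.000656
  w ← 1.095165 + (0.46/2)·(0.040613 + (-0.000656)) = 1.104356
w(1.38) ≈ 1.1044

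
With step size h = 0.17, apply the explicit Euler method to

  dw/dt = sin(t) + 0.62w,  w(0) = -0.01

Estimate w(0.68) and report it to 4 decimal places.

0.1659

Euler: w_{n+1} = w_n + h·f(t_n, w_n).
t=0.000000, w=-0.010000: f=-0.006200 → w ← -0.010000 + 0.17·(-0.006200) = -0.011054
t=0.170000, w=-0.011054: f=0.162329 → w ← -0.011054 + 0.17·0.162329 = 0.016542
t=0.340000, w=0.016542: f=0.343743 → w ← 0.016542 + 0.17·0.343743 = 0.074978
t=0.510000, w=0.074978: f=0.534664 → w ← 0.074978 + 0.17·0.534664 = 0.165871
w(0.68) ≈ 0.1659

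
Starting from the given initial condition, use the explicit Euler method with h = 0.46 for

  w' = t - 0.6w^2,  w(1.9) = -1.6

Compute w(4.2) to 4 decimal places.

Euler: w_{n+1} = w_n + h·f(t_n, w_n).
t=1.900000, w=-1.600000: f=0.364000 → w ← -1.600000 + 0.46·0.364000 = -1.432560
t=2.360000, w=-1.432560: f=1.128663 → w ← -1.432560 + 0.46·1.128663 = -0.913375
t=2.820000, w=-0.913375: f=2.319448 → w ← -0.913375 + 0.46·2.319448 = 0.153571
t=3.280000, w=0.153571: f=3.265850 → w ← 0.153571 + 0.46·3.265850 = 1.655862
t=3.740000, w=1.655862: f=2.094873 → w ← 1.655862 + 0.46·2.094873 = 2.619503
w(4.2) ≈ 2.6195

2.6195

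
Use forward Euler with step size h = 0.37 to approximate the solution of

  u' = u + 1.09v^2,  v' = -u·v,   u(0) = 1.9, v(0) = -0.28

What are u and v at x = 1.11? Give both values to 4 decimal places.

Euler on (u,v): u_{n+1} = u_n + h·u', v_{n+1} = v_n + h·v'.
0.000000: (1.900000, -0.280000); f=(1.985456, 0.532000) → (2.634619, -0.083160)
0.370000: (2.634619, -0.083160); f=(2.642157, 0.219095) → (3.612217, -0.002095)
0.740000: (3.612217, -0.002095); f=(3.612221, 0.007567) → (4.948739, 0.000705)
(u(1.11), v(1.11)) ≈ (4.9487, 0.0007)

4.9487, 0.0007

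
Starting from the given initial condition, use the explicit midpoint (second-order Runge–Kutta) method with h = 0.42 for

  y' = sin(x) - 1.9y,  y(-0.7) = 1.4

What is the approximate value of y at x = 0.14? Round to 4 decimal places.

0.3494

Midpoint: k1 = f(x_n, y_n); k2 = f(x_n + h/2, y_n + (h/2)·k1); y_{n+1} = y_n + h·k2.
x=-0.700000, y=1.400000:
  k1 = f(-0.700000, 1.400000) = -3.304218
  k2 = f(-0.490000, 0.706114) = -1.812243
  y ← 1.400000 + 0.42·(-1.812243) = 0.638858
x=-0.280000, y=0.638858:
  k1 = f(-0.280000, 0.638858) = -1.490186
  k2 = f(-0.070000, 0.325919) = -0.689189
  y ← 0.638858 + 0.42·(-0.689189) = 0.349399
y(0.14) ≈ 0.3494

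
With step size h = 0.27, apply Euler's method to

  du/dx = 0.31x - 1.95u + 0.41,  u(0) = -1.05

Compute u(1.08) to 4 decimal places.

0.2412

Euler: u_{n+1} = u_n + h·f(x_n, u_n).
x=0.000000, u=-1.050000: f=2.457500 → u ← -1.050000 + 0.27·2.457500 = -0.386475
x=0.270000, u=-0.386475: f=1.247326 → u ← -0.386475 + 0.27·1.247326 = -0.049697
x=0.540000, u=-0.049697: f=0.674309 → u ← -0.049697 + 0.27·0.674309 = 0.132367
x=0.810000, u=0.132367: f=0.402985 → u ← 0.132367 + 0.27·0.402985 = 0.241173
u(1.08) ≈ 0.2412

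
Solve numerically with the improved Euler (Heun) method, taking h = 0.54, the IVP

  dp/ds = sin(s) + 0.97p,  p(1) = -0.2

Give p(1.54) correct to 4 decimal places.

0.2839

Heun: k1 = f(s_n, p_n); k2 = f(s_n + h, p_n + h·k1); p_{n+1} = p_n + (h/2)·(k1 + k2).
s=1.000000, p=-0.200000:
  k1 = f(1.000000, -0.200000) = 0.647471
  k2 = f(1.540000, 0.149634) = 1.144671
  p ← -0.200000 + (0.54/2)·(0.647471 + 1.144671) = 0.283878
p(1.54) ≈ 0.2839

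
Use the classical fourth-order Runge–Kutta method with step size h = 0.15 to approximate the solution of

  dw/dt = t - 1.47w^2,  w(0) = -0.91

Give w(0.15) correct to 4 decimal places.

RK4: k1 = f(t_n, w_n); k2 = f(t_n + h/2, w_n + (h/2)·k1); k3 = f(t_n + h/2, w_n + (h/2)·k2); k4 = f(t_n + h, w_n + h·k3); w_{n+1} = w_n + (h/6)·(k1 + 2k2 + 2k3 + k4).
t=0.000000, w=-0.910000:
  k1 = f(0.000000, -0.910000) = -1.217307
  k2 = f(0.075000, -1.001298) = -1.398819
  k3 = f(0.075000, -1.014911) = -1.439166
  k4 = f(0.150000, -1.125875) = -1.713364
  w ← -0.910000 + (0.15/6)·(k1 + 2k2 + 2k3 + k4) = -1.125166
w(0.15) ≈ -1.1252

-1.1252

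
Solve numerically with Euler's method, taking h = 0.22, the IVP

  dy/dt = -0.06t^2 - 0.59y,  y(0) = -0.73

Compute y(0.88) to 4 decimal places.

Euler: y_{n+1} = y_n + h·f(t_n, y_n).
t=0.000000, y=-0.730000: f=0.430700 → y ← -0.730000 + 0.22·0.430700 = -0.635246
t=0.220000, y=-0.635246: f=0.371891 → y ← -0.635246 + 0.22·0.371891 = -0.553430
t=0.440000, y=-0.553430: f=0.314908 → y ← -0.553430 + 0.22·0.314908 = -0.484150
t=0.660000, y=-0.484150: f=0.259513 → y ← -0.484150 + 0.22·0.259513 = -0.427057
y(0.88) ≈ -0.4271

-0.4271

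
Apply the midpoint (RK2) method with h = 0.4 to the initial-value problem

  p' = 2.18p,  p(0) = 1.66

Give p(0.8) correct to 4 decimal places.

8.4201

Midpoint: k1 = f(s_n, p_n); k2 = f(s_n + h/2, p_n + (h/2)·k1); p_{n+1} = p_n + h·k2.
s=0.000000, p=1.660000:
  k1 = f(0.000000, 1.660000) = 3.618800
  k2 = f(0.200000, 2.383760) = 5.196597
  p ← 1.660000 + 0.4·5.196597 = 3.738639
s=0.400000, p=3.738639:
  k1 = f(0.400000, 3.738639) = 8.150232
  k2 = f(0.600000, 5.368685) = 11.703734
  p ← 3.738639 + 0.4·11.703734 = 8.420132
p(0.8) ≈ 8.4201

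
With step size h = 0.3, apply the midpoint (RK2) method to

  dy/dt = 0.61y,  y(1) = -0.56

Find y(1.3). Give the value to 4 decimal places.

-0.6719

Midpoint: k1 = f(t_n, y_n); k2 = f(t_n + h/2, y_n + (h/2)·k1); y_{n+1} = y_n + h·k2.
t=1.000000, y=-0.560000:
  k1 = f(1.000000, -0.560000) = -0.341600
  k2 = f(1.150000, -0.611240) = -0.372856
  y ← -0.560000 + 0.3·(-0.372856) = -0.671857
y(1.3) ≈ -0.6719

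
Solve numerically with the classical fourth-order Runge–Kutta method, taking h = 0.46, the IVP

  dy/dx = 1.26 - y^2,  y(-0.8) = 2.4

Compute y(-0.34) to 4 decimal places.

1.4381

RK4: k1 = f(x_n, y_n); k2 = f(x_n + h/2, y_n + (h/2)·k1); k3 = f(x_n + h/2, y_n + (h/2)·k2); k4 = f(x_n + h, y_n + h·k3); y_{n+1} = y_n + (h/6)·(k1 + 2k2 + 2k3 + k4).
x=-0.800000, y=2.400000:
  k1 = f(-0.800000, 2.400000) = -4.500000
  k2 = f(-0.570000, 1.365000) = -0.603225
  k3 = f(-0.570000, 2.261258) = -3.853289
  k4 = f(-0.340000, 0.627487) = 0.866260
  y ← 2.400000 + (0.46/6)·(k1 + 2k2 + 2k3 + k4) = 1.438081
y(-0.34) ≈ 1.4381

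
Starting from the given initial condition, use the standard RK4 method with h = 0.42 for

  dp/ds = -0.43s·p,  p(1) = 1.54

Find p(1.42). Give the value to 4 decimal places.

RK4: k1 = f(s_n, p_n); k2 = f(s_n + h/2, p_n + (h/2)·k1); k3 = f(s_n + h/2, p_n + (h/2)·k2); k4 = f(s_n + h, p_n + h·k3); p_{n+1} = p_n + (h/6)·(k1 + 2k2 + 2k3 + k4).
s=1.000000, p=1.540000:
  k1 = f(1.000000, 1.540000) = -0.662200
  k2 = f(1.210000, 1.400938) = -0.728908
  k3 = f(1.210000, 1.386929) = -0.721619
  k4 = f(1.420000, 1.236920) = -0.755263
  p ← 1.540000 + (0.42/6)·(k1 + 2k2 + 2k3 + k4) = 1.237704
p(1.42) ≈ 1.2377

1.2377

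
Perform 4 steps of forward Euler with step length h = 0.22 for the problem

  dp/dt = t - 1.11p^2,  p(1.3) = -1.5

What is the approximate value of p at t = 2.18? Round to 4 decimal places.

-4.7056

Euler: p_{n+1} = p_n + h·f(t_n, p_n).
t=1.300000, p=-1.500000: f=-1.197500 → p ← -1.500000 + 0.22·(-1.197500) = -1.763450
t=1.520000, p=-1.763450: f=-1.931829 → p ← -1.763450 + 0.22·(-1.931829) = -2.188452
t=1.740000, p=-2.188452: f=-3.576149 → p ← -2.188452 + 0.22·(-3.576149) = -2.975205
t=1.960000, p=-2.975205: f=-7.865550 → p ← -2.975205 + 0.22·(-7.865550) = -4.705626
p(2.18) ≈ -4.7056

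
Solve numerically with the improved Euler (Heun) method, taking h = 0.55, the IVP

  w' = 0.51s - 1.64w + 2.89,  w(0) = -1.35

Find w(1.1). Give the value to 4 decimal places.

Heun: k1 = f(s_n, w_n); k2 = f(s_n + h, w_n + h·k1); w_{n+1} = w_n + (h/2)·(k1 + k2).
s=0.000000, w=-1.350000:
  k1 = f(0.000000, -1.350000) = 5.104000
  k2 = f(0.550000, 1.457200) = 0.780692
  w ← -1.350000 + (0.55/2)·(5.104000 + 0.780692) = 0.268290
s=0.550000, w=0.268290:
  k1 = f(0.550000, 0.268290) = 2.730504
  k2 = f(1.100000, 1.770067) = 0.548089
  w ← 0.268290 + (0.55/2)·(2.730504 + 0.548089) = 1.169903
w(1.1) ≈ 1.1699

1.1699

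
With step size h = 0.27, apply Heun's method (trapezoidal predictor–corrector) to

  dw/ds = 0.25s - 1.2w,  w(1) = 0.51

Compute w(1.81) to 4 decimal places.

Heun: k1 = f(s_n, w_n); k2 = f(s_n + h, w_n + h·k1); w_{n+1} = w_n + (h/2)·(k1 + k2).
s=1.000000, w=0.510000:
  k1 = f(1.000000, 0.510000) = -0.362000
  k2 = f(1.270000, 0.412260) = -0.177212
  w ← 0.510000 + (0.27/2)·(-0.362000 + (-0.177212)) = 0.437206
s=1.270000, w=0.437206:
  k1 = f(1.270000, 0.437206) = -0.207148
  k2 = f(1.540000, 0.381277) = -0.072532
  w ← 0.437206 + (0.27/2)·(-0.207148 + (-0.072532)) = 0.399450
s=1.540000, w=0.399450:
  k1 = f(1.540000, 0.399450) = -0.094340
  k2 = f(1.810000, 0.373978) = 0.003726
  w ← 0.399450 + (0.27/2)·(-0.094340 + 0.003726) = 0.387217
w(1.81) ≈ 0.3872

0.3872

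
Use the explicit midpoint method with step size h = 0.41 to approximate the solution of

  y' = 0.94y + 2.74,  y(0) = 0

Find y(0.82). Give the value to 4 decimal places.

3.2957

Midpoint: k1 = f(t_n, y_n); k2 = f(t_n + h/2, y_n + (h/2)·k1); y_{n+1} = y_n + h·k2.
t=0.000000, y=0.000000:
  k1 = f(0.000000, 0.000000) = 2.740000
  k2 = f(0.205000, 0.561700) = 3.267998
  y ← 0.000000 + 0.41·3.267998 = 1.339879
t=0.410000, y=1.339879:
  k1 = f(0.410000, 1.339879) = 3.999486
  k2 = f(0.615000, 2.159774) = 4.770187
  y ← 1.339879 + 0.41·4.770187 = 3.295656
y(0.82) ≈ 3.2957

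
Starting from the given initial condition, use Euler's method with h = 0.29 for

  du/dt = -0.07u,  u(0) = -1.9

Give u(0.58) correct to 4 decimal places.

-1.8236

Euler: u_{n+1} = u_n + h·f(t_n, u_n).
t=0.000000, u=-1.900000: f=0.133000 → u ← -1.900000 + 0.29·0.133000 = -1.861430
t=0.290000, u=-1.861430: f=0.130300 → u ← -1.861430 + 0.29·0.130300 = -1.823643
u(0.58) ≈ -1.8236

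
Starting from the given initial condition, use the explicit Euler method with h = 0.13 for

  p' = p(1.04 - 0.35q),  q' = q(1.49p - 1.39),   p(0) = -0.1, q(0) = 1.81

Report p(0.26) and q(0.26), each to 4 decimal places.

Euler on (p,q): p_{n+1} = p_n + h·p', q_{n+1} = q_n + h·q'.
0.000000: (-0.100000, 1.810000); f=(-0.040650, -2.785590) → (-0.105285, 1.447873)
0.130000: (-0.105285, 1.447873); f=(-0.056142, -2.239677) → (-0.112583, 1.156715)
(p(0.26), q(0.26)) ≈ (-0.1126, 1.1567)

-0.1126, 1.1567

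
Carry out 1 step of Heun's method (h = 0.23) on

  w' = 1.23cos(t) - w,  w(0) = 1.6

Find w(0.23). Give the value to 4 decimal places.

1.5210

Heun: k1 = f(t_n, w_n); k2 = f(t_n + h, w_n + h·k1); w_{n+1} = w_n + (h/2)·(k1 + k2).
t=0.000000, w=1.600000:
  k1 = f(0.000000, 1.600000) = -0.370000
  k2 = f(0.230000, 1.514900) = -0.317290
  w ← 1.600000 + (0.23/2)·(-0.370000 + (-0.317290)) = 1.520962
w(0.23) ≈ 1.5210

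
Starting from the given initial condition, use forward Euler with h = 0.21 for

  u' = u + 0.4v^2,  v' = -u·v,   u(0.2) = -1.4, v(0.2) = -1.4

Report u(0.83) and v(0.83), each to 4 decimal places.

Euler on (u,v): u_{n+1} = u_n + h·u', v_{n+1} = v_n + h·v'.
0.200000: (-1.400000, -1.400000); f=(-0.616000, -1.960000) → (-1.529360, -1.811600)
0.410000: (-1.529360, -1.811600); f=(-0.216602, -2.770589) → (-1.574846, -2.393424)
0.620000: (-1.574846, -2.393424); f=(0.716544, -3.769275) → (-1.424372, -3.184971)
(u(0.83), v(0.83)) ≈ (-1.4244, -3.1850)

-1.4244, -3.1850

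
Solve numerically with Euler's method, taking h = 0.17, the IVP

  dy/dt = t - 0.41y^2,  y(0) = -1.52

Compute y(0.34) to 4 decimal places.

-1.8491

Euler: y_{n+1} = y_n + h·f(t_n, y_n).
t=0.000000, y=-1.520000: f=-0.947264 → y ← -1.520000 + 0.17·(-0.947264) = -1.681035
t=0.170000, y=-1.681035: f=-0.988610 → y ← -1.681035 + 0.17·(-0.988610) = -1.849099
y(0.34) ≈ -1.8491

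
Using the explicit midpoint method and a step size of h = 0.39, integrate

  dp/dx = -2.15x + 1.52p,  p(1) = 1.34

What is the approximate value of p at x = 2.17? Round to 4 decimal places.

-1.5591

Midpoint: k1 = f(x_n, p_n); k2 = f(x_n + h/2, p_n + (h/2)·k1); p_{n+1} = p_n + h·k2.
x=1.000000, p=1.340000:
  k1 = f(1.000000, 1.340000) = -0.113200
  k2 = f(1.195000, 1.317926) = -0.566002
  p ← 1.340000 + 0.39·(-0.566002) = 1.119259
x=1.390000, p=1.119259:
  k1 = f(1.390000, 1.119259) = -1.287226
  k2 = f(1.585000, 0.868250) = -2.088010
  p ← 1.119259 + 0.39·(-2.088010) = 0.304935
x=1.780000, p=0.304935:
  k1 = f(1.780000, 0.304935) = -3.363499
  k2 = f(1.975000, -0.350947) = -4.779690
  p ← 0.304935 + 0.39·(-4.779690) = -1.559144
p(2.17) ≈ -1.5591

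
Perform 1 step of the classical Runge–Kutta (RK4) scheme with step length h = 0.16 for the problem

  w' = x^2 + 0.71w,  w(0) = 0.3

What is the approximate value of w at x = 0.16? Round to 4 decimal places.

RK4: k1 = f(x_n, w_n); k2 = f(x_n + h/2, w_n + (h/2)·k1); k3 = f(x_n + h/2, w_n + (h/2)·k2); k4 = f(x_n + h, w_n + h·k3); w_{n+1} = w_n + (h/6)·(k1 + 2k2 + 2k3 + k4).
x=0.000000, w=0.300000:
  k1 = f(0.000000, 0.300000) = 0.213000
  k2 = f(0.080000, 0.317040) = 0.231498
  k3 = f(0.080000, 0.318520) = 0.232549
  k4 = f(0.160000, 0.337208) = 0.265018
  w ← 0.300000 + (0.16/6)·(k1 + 2k2 + 2k3 + k4) = 0.337496
w(0.16) ≈ 0.3375

0.3375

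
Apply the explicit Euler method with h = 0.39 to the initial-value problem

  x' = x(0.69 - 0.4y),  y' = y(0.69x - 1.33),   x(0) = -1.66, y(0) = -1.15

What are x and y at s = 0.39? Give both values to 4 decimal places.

Euler on (x,y): x_{n+1} = x_n + h·x', y_{n+1} = y_n + h·y'.
0.000000: (-1.660000, -1.150000); f=(-1.909000, 2.846710) → (-2.404510, -0.039783)
(x(0.39), y(0.39)) ≈ (-2.4045, -0.0398)

-2.4045, -0.0398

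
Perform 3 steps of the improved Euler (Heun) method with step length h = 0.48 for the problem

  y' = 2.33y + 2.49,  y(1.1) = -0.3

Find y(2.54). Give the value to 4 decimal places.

14.8095

Heun: k1 = f(x_n, y_n); k2 = f(x_n + h, y_n + h·k1); y_{n+1} = y_n + (h/2)·(k1 + k2).
x=1.100000, y=-0.300000:
  k1 = f(1.100000, -0.300000) = 1.791000
  k2 = f(1.580000, 0.559680) = 3.794054
  y ← -0.300000 + (0.48/2)·(1.791000 + 3.794054) = 1.040413
x=1.580000, y=1.040413:
  k1 = f(1.580000, 1.040413) = 4.914162
  k2 = f(2.060000, 3.399211) = 10.410162
  y ← 1.040413 + (0.48/2)·(4.914162 + 10.410162) = 4.718251
x=2.060000, y=4.718251:
  k1 = f(2.060000, 4.718251) = 13.483524
  k2 = f(2.540000, 11.190343) = 28.563498
  y ← 4.718251 + (0.48/2)·(13.483524 + 28.563498) = 14.809536
y(2.54) ≈ 14.8095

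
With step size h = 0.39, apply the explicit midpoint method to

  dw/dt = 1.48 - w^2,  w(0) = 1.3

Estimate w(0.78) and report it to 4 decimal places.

Midpoint: k1 = f(t_n, w_n); k2 = f(t_n + h/2, w_n + (h/2)·k1); w_{n+1} = w_n + h·k2.
t=0.000000, w=1.300000:
  k1 = f(0.000000, 1.300000) = -0.210000
  k2 = f(0.195000, 1.259050) = -0.105207
  w ← 1.300000 + 0.39·(-0.105207) = 1.258969
t=0.390000, w=1.258969:
  k1 = f(0.390000, 1.258969) = -0.105004
  k2 = f(0.585000, 1.238494) = -0.053866
  w ← 1.258969 + 0.39·(-0.053866) = 1.237961
w(0.78) ≈ 1.2380

1.2380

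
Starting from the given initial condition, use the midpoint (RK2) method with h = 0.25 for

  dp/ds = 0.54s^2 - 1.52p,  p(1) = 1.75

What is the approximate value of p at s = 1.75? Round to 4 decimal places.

Midpoint: k1 = f(s_n, p_n); k2 = f(s_n + h/2, p_n + (h/2)·k1); p_{n+1} = p_n + h·k2.
s=1.000000, p=1.750000:
  k1 = f(1.000000, 1.750000) = -2.120000
  k2 = f(1.125000, 1.485000) = -1.573762
  p ← 1.750000 + 0.25·(-1.573762) = 1.356559
s=1.250000, p=1.356559:
  k1 = f(1.250000, 1.356559) = -1.218220
  k2 = f(1.375000, 1.204282) = -0.809571
  p ← 1.356559 + 0.25·(-0.809571) = 1.154167
s=1.500000, p=1.154167:
  k1 = f(1.500000, 1.154167) = -0.539333
  k2 = f(1.625000, 1.086750) = -0.225922
  p ← 1.154167 + 0.25·(-0.225922) = 1.097686
p(1.75) ≈ 1.0977

1.0977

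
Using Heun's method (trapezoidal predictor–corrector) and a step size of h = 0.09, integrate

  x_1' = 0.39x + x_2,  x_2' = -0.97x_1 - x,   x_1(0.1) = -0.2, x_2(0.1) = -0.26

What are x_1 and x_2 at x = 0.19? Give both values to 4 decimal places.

Heun on (x_1,x_2): k1 = f(x_n, state_n); k2 = f(x_n + h, state_n + h·k1); state_{n+1} = state_n + (h/2)·(k1 + k2).
0.100000: (-0.200000, -0.260000)
  k1 = (-0.221000, 0.094000)
  predictor → (-0.219890, -0.251540)
  k2 = (-0.177440, 0.023293)
  → (-0.217930, -0.254722)
(x_1(0.19), x_2(0.19)) ≈ (-0.2179, -0.2547)

-0.2179, -0.2547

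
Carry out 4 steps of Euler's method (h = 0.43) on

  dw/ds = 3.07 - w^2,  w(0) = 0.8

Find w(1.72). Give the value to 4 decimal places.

Euler: w_{n+1} = w_n + h·f(s_n, w_n).
s=0.000000, w=0.800000: f=2.430000 → w ← 0.800000 + 0.43·2.430000 = 1.844900
s=0.430000, w=1.844900: f=-0.333656 → w ← 1.844900 + 0.43·(-0.333656) = 1.701428
s=0.860000, w=1.701428: f=0.175143 → w ← 1.701428 + 0.43·0.175143 = 1.776739
s=1.290000, w=1.776739: f=-0.086803 → w ← 1.776739 + 0.43·(-0.086803) = 1.739414
w(1.72) ≈ 1.7394

1.7394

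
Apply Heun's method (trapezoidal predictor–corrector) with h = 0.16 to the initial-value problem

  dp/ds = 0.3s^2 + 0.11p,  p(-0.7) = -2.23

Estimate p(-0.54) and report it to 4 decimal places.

-2.2506

Heun: k1 = f(s_n, p_n); k2 = f(s_n + h, p_n + h·k1); p_{n+1} = p_n + (h/2)·(k1 + k2).
s=-0.700000, p=-2.230000:
  k1 = f(-0.700000, -2.230000) = -0.098300
  k2 = f(-0.540000, -2.245728) = -0.159550
  p ← -2.230000 + (0.16/2)·(-0.098300 + (-0.159550)) = -2.250628
p(-0.54) ≈ -2.2506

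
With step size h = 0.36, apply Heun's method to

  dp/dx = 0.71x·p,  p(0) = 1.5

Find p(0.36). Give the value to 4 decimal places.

1.5690

Heun: k1 = f(x_n, p_n); k2 = f(x_n + h, p_n + h·k1); p_{n+1} = p_n + (h/2)·(k1 + k2).
x=0.000000, p=1.500000:
  k1 = f(0.000000, 1.500000) = 0.000000
  k2 = f(0.360000, 1.500000) = 0.383400
  p ← 1.500000 + (0.36/2)·(0.000000 + 0.383400) = 1.569012
p(0.36) ≈ 1.5690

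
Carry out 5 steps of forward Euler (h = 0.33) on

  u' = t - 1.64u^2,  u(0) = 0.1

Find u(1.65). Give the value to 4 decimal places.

0.8531

Euler: u_{n+1} = u_n + h·f(t_n, u_n).
t=0.000000, u=0.100000: f=-0.016400 → u ← 0.100000 + 0.33·(-0.016400) = 0.094588
t=0.330000, u=0.094588: f=0.315327 → u ← 0.094588 + 0.33·0.315327 = 0.198646
t=0.660000, u=0.198646: f=0.595285 → u ← 0.198646 + 0.33·0.595285 = 0.395090
t=0.990000, u=0.395090: f=0.734002 → u ← 0.395090 + 0.33·0.734002 = 0.637311
t=1.320000, u=0.637311: f=0.653889 → u ← 0.637311 + 0.33·0.653889 = 0.853094
u(1.65) ≈ 0.8531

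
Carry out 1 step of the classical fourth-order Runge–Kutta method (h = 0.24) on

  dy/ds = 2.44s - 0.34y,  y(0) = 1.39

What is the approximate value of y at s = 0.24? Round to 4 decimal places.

RK4: k1 = f(s_n, y_n); k2 = f(s_n + h/2, y_n + (h/2)·k1); k3 = f(s_n + h/2, y_n + (h/2)·k2); k4 = f(s_n + h, y_n + h·k3); y_{n+1} = y_n + (h/6)·(k1 + 2k2 + 2k3 + k4).
s=0.000000, y=1.390000:
  k1 = f(0.000000, 1.390000) = -0.472600
  k2 = f(0.120000, 1.333288) = -0.160518
  k3 = f(0.120000, 1.370738) = -0.173251
  k4 = f(0.240000, 1.348420) = 0.127137
  y ← 1.390000 + (0.24/6)·(k1 + 2k2 + 2k3 + k4) = 1.349480
y(0.24) ≈ 1.3495

1.3495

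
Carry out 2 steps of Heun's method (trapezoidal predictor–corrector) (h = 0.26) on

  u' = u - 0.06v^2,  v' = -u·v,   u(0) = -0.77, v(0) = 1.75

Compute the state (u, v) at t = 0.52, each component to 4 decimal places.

Heun on (u,v): k1 = f(t_n, state_n); k2 = f(t_n + h, state_n + h·k1); state_{n+1} = state_n + (h/2)·(k1 + k2).
0.000000: (-0.770000, 1.750000)
  k1 = (-0.953750, 1.347500)
  predictor → (-1.017975, 2.100350)
  k2 = (-1.282663, 2.138104)
  → (-1.060734, 2.203128)
0.260000: (-1.060734, 2.203128)
  k1 = (-1.351960, 2.336933)
  predictor → (-1.412243, 2.810731)
  k2 = (-1.886256, 3.969436)
  → (-1.481702, 3.022956)
(u(0.52), v(0.52)) ≈ (-1.4817, 3.0230)

-1.4817, 3.0230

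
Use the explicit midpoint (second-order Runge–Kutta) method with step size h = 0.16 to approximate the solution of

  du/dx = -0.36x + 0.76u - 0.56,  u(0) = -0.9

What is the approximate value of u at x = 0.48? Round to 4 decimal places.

-1.6649

Midpoint: k1 = f(x_n, u_n); k2 = f(x_n + h/2, u_n + (h/2)·k1); u_{n+1} = u_n + h·k2.
x=0.000000, u=-0.900000:
  k1 = f(0.000000, -0.900000) = -1.244000
  k2 = f(0.080000, -0.999520) = -1.348435
  u ← -0.900000 + 0.16·(-1.348435) = -1.115750
x=0.160000, u=-1.115750:
  k1 = f(0.160000, -1.115750) = -1.465570
  k2 = f(0.240000, -1.232995) = -1.583476
  u ← -1.115750 + 0.16·(-1.583476) = -1.369106
x=0.320000, u=-1.369106:
  k1 = f(0.320000, -1.369106) = -1.715720
  k2 = f(0.400000, -1.506363) = -1.848836
  u ← -1.369106 + 0.16·(-1.848836) = -1.664920
u(0.48) ≈ -1.6649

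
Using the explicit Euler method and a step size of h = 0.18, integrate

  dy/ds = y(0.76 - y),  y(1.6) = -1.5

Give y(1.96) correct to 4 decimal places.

Euler: y_{n+1} = y_n + h·f(s_n, y_n).
s=1.600000, y=-1.500000: f=-3.390000 → y ← -1.500000 + 0.18·(-3.390000) = -2.110200
s=1.780000, y=-2.110200: f=-6.056696 → y ← -2.110200 + 0.18·(-6.056696) = -3.200405
y(1.96) ≈ -3.2004

-3.2004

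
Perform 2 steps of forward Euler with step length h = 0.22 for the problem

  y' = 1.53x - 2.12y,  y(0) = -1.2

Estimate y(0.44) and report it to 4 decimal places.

Euler: y_{n+1} = y_n + h·f(x_n, y_n).
x=0.000000, y=-1.200000: f=2.544000 → y ← -1.200000 + 0.22·2.544000 = -0.640320
x=0.220000, y=-0.640320: f=1.694078 → y ← -0.640320 + 0.22·1.694078 = -0.267623
y(0.44) ≈ -0.2676

-0.2676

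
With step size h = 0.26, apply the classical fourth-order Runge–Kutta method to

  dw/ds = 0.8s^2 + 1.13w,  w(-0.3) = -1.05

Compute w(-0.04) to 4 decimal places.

-1.3997

RK4: k1 = f(s_n, w_n); k2 = f(s_n + h/2, w_n + (h/2)·k1); k3 = f(s_n + h/2, w_n + (h/2)·k2); k4 = f(s_n + h, w_n + h·k3); w_{n+1} = w_n + (h/6)·(k1 + 2k2 + 2k3 + k4).
s=-0.300000, w=-1.050000:
  k1 = f(-0.300000, -1.050000) = -1.114500
  k2 = f(-0.170000, -1.194885) = -1.327100
  k3 = f(-0.170000, -1.222523) = -1.358331
  k4 = f(-0.040000, -1.403166) = -1.584298
  w ← -1.050000 + (0.26/6)·(k1 + 2k2 + 2k3 + k4) = -1.399685
w(-0.04) ≈ -1.3997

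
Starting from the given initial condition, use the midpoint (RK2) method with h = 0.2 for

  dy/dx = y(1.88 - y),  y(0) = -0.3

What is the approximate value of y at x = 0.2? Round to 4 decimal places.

Midpoint: k1 = f(x_n, y_n); k2 = f(x_n + h/2, y_n + (h/2)·k1); y_{n+1} = y_n + h·k2.
x=0.000000, y=-0.300000:
  k1 = f(0.000000, -0.300000) = -0.654000
  k2 = f(0.100000, -0.365400) = -0.820469
  y ← -0.300000 + 0.2·(-0.820469) = -0.464094
y(0.2) ≈ -0.4641

-0.4641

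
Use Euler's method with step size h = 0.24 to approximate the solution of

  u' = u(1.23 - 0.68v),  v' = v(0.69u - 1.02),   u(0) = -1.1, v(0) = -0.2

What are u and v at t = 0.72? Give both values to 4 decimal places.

-2.5041, -0.0257

Euler on (u,v): u_{n+1} = u_n + h·u', v_{n+1} = v_n + h·v'.
0.000000: (-1.100000, -0.200000); f=(-1.502600, 0.355800) → (-1.460624, -0.114608)
0.240000: (-1.460624, -0.114608); f=(-1.910399, 0.232406) → (-1.919120, -0.058831)
0.480000: (-1.919120, -0.058831); f=(-2.437291, 0.137910) → (-2.504070, -0.025732)
(u(0.72), v(0.72)) ≈ (-2.5041, -0.0257)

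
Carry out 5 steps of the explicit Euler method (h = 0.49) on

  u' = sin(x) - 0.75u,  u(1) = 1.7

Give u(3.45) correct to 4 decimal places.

0.8228

Euler: u_{n+1} = u_n + h·f(x_n, u_n).
x=1.000000, u=1.700000: f=-0.433529 → u ← 1.700000 + 0.49·(-0.433529) = 1.487571
x=1.490000, u=1.487571: f=-0.118940 → u ← 1.487571 + 0.49·(-0.118940) = 1.429290
x=1.980000, u=1.429290: f=-0.154530 → u ← 1.429290 + 0.49·(-0.154530) = 1.353571
x=2.470000, u=1.353571: f=-0.392944 → u ← 1.353571 + 0.49·(-0.392944) = 1.161028
x=2.960000, u=1.161028: f=-0.690175 → u ← 1.161028 + 0.49·(-0.690175) = 0.822842
u(3.45) ≈ 0.8228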